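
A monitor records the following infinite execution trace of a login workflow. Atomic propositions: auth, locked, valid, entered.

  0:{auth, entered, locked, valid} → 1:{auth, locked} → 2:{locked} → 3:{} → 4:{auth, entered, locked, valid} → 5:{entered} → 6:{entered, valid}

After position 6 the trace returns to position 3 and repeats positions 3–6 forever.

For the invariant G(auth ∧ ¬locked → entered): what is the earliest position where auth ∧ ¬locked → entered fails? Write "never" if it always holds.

auth ∧ ¬locked → entered holds at every position 0..6, and those are all the positions the trace ever visits, so the invariant G(auth ∧ ¬locked → entered) is never violated.

never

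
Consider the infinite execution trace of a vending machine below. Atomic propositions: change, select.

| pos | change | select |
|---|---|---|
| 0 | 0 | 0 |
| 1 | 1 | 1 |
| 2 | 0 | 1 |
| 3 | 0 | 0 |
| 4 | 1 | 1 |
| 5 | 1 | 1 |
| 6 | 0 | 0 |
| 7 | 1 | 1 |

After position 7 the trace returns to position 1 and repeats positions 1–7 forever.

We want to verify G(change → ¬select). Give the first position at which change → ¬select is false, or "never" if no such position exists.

Check change → ¬select at each position in order: 0 ✓.
At position 1 the labels are {change, select}, so change → ¬select is false there. This is the first violation.

1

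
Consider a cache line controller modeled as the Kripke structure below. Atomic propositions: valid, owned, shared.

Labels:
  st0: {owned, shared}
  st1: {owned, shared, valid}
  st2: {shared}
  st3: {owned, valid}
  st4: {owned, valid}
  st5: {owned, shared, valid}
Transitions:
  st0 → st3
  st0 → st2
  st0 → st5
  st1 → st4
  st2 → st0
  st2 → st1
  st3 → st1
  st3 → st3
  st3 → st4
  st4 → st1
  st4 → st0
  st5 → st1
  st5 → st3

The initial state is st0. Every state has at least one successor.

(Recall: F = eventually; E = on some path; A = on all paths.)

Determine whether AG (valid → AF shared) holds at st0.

Violated

States satisfying valid → AF shared: {st0, st1, st2, st4, st5}.
States satisfying AG (valid → AF shared): ∅.
st3 is reachable from st0 and violates valid → AF shared, so AG fails at st0.
st0 ∉ Sat(AG (valid → AF shared)).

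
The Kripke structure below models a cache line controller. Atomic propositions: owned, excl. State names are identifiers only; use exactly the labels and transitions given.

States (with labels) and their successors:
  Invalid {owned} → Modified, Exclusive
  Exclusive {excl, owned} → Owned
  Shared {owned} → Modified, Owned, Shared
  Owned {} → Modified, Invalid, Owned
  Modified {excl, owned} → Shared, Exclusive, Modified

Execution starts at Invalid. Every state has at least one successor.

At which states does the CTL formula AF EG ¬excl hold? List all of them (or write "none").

{Exclusive, Shared, Owned}

States satisfying EG ¬excl: {Shared, Owned}.
States satisfying AF EG ¬excl: {Exclusive, Shared, Owned}.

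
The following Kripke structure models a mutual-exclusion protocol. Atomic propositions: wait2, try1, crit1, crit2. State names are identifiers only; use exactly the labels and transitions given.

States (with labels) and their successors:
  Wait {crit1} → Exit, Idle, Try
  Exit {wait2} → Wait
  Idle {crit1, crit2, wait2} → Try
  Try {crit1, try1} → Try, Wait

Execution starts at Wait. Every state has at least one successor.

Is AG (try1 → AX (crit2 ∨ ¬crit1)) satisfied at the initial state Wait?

Violated

States satisfying try1 → AX (crit2 ∨ ¬crit1): {Wait, Exit, Idle}.
States satisfying AG (try1 → AX (crit2 ∨ ¬crit1)): ∅.
Try is reachable from Wait and violates try1 → AX (crit2 ∨ ¬crit1), so AG fails at Wait.
Wait ∉ Sat(AG (try1 → AX (crit2 ∨ ¬crit1))).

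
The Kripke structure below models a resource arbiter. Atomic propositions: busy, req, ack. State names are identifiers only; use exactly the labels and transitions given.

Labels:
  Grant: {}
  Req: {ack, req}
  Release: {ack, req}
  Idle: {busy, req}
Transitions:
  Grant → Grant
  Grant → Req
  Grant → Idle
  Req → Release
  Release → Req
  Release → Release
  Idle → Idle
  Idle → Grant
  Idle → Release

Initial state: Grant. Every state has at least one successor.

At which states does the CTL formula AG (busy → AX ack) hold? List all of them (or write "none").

{Req, Release}

States satisfying busy → AX ack: {Grant, Req, Release}.
States satisfying AG (busy → AX ack): {Req, Release}.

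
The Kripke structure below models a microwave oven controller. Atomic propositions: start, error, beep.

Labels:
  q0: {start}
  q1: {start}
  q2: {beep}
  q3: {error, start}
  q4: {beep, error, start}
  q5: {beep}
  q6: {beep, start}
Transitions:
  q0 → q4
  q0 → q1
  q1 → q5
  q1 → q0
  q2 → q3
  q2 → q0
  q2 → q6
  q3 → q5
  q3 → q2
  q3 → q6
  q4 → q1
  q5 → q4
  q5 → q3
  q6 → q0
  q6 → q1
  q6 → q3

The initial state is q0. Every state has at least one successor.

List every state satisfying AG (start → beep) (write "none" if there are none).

States satisfying start → beep: {q2, q4, q5, q6}.
States satisfying AG (start → beep): ∅.

none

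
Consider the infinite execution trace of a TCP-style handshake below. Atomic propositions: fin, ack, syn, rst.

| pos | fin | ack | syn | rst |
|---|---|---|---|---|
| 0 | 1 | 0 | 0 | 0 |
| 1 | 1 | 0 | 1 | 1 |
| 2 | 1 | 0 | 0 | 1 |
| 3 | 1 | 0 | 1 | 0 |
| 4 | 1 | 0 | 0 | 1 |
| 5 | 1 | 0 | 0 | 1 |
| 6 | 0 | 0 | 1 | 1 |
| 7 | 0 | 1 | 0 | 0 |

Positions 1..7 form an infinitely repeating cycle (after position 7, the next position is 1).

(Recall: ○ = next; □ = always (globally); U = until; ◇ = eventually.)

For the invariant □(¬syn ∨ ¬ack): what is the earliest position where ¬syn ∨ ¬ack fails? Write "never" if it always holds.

¬syn ∨ ¬ack holds at every position 0..7, and those are all the positions the trace ever visits, so the invariant □(¬syn ∨ ¬ack) is never violated.

never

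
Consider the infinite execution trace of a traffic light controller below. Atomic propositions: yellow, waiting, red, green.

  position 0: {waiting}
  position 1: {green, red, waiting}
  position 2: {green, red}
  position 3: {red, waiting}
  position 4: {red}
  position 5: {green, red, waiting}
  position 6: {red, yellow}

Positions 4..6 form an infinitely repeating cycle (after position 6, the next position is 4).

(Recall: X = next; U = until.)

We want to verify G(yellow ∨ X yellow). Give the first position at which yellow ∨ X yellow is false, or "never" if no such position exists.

0

At position 0 the labels are {waiting} and the next position 1 has {green, red, waiting}, so yellow ∨ X yellow is false there. This is the first violation.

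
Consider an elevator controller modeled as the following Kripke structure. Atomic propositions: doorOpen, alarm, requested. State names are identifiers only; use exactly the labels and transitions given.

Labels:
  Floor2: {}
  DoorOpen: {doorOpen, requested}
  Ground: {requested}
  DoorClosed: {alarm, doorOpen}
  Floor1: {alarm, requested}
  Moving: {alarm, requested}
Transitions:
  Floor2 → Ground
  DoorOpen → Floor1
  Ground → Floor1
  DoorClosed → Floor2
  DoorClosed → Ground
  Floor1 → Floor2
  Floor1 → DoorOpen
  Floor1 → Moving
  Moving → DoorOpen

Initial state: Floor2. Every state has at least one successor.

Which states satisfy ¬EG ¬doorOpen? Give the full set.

States satisfying ¬doorOpen: {Floor2, Ground, Floor1, Moving}.
States satisfying EG ¬doorOpen: {Floor2, Ground, Floor1}.
States satisfying ¬EG ¬doorOpen: {DoorOpen, DoorClosed, Moving}.

{DoorOpen, DoorClosed, Moving}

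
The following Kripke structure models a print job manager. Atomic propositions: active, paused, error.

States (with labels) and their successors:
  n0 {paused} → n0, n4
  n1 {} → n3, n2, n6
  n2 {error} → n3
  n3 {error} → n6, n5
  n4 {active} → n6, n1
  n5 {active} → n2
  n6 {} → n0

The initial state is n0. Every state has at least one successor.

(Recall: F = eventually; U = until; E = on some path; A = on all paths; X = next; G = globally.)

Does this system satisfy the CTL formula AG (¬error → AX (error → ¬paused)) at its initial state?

Satisfied

States satisfying ¬error → AX (error → ¬paused): {n0, n1, n2, n3, n4, n5, n6}.
States satisfying AG (¬error → AX (error → ¬paused)): {n0, n1, n2, n3, n4, n5, n6}.
Every state reachable from n0 satisfies ¬error → AX (error → ¬paused).
n0 ∈ Sat(AG (¬error → AX (error → ¬paused))).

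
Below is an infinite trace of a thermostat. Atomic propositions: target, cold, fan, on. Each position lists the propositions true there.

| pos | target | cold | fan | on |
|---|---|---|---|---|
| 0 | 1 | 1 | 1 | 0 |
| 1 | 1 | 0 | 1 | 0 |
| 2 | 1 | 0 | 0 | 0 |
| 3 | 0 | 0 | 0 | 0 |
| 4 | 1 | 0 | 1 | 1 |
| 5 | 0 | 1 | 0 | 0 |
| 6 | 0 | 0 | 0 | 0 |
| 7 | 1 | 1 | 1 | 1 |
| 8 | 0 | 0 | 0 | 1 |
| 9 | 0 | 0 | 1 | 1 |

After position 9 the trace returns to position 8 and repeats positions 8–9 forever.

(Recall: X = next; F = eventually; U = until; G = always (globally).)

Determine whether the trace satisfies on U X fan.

Satisfied

Walking from position 0: X fan first holds at position 0, and on holds at every earlier position along the way, so on U X fan holds.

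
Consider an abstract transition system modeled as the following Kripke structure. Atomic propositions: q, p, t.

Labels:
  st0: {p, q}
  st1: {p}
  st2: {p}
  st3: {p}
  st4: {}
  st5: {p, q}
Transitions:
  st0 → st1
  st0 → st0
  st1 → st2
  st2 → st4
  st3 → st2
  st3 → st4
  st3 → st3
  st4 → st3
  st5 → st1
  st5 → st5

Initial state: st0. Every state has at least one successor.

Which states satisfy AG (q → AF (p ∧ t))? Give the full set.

States satisfying q → AF (p ∧ t): {st1, st2, st3, st4}.
States satisfying AG (q → AF (p ∧ t)): {st1, st2, st3, st4}.

{st1, st2, st3, st4}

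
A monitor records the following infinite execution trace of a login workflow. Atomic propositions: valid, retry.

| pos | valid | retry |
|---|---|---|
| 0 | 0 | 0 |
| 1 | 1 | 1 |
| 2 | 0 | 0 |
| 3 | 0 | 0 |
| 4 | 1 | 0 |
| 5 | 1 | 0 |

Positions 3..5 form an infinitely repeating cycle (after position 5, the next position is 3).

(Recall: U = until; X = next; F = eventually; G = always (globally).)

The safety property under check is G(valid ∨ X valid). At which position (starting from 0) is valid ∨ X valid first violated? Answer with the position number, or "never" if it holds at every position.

2

Check valid ∨ X valid at each position in order: 0 ✓, 1 ✓.
At position 2 the labels are {} and the next position 3 has {}, so valid ∨ X valid is false there. This is the first violation.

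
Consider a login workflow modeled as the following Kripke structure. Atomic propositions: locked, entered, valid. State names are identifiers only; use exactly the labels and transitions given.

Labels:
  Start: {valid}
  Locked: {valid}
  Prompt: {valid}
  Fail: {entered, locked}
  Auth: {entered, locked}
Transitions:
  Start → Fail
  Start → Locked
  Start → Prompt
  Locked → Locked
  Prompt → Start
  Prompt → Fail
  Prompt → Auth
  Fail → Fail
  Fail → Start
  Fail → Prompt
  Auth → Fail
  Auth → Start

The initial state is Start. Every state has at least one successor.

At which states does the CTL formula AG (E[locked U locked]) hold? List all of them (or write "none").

none

States satisfying E[locked U locked]: {Fail, Auth}.
States satisfying AG (E[locked U locked]): ∅.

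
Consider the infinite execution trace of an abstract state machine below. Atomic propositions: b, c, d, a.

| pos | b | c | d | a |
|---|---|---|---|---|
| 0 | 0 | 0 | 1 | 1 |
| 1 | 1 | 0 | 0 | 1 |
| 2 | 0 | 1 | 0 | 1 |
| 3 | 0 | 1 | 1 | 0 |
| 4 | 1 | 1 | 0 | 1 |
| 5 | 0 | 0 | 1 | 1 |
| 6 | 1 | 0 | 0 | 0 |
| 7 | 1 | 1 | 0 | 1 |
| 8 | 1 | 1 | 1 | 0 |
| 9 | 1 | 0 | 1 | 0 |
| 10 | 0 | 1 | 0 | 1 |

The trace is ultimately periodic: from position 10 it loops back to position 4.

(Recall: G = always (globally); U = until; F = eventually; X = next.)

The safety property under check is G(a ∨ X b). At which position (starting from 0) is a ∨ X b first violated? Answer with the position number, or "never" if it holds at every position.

Check a ∨ X b at each position in order: 0 ✓, 1 ✓, 2 ✓, 3 ✓, 4 ✓, 5 ✓, 6 ✓, 7 ✓, 8 ✓.
At position 9 the labels are {b, d} and the next position 10 has {a, c}, so a ∨ X b is false there. This is the first violation.

9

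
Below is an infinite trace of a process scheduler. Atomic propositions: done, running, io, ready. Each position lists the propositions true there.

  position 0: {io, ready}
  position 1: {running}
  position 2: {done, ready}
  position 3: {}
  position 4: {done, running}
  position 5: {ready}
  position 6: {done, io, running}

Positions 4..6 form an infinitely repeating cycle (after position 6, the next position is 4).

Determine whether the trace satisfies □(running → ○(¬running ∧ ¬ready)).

Does not hold

running → ○(¬running ∧ ¬ready) must hold at every position from 0 onward. It fails at position 1, so □(running → ○(¬running ∧ ¬ready)) is false.
Positions where running holds: 1, 4, 6.
Check ○(¬running ∧ ¬ready) at each: 1→fails, 4→fails, 6→fails.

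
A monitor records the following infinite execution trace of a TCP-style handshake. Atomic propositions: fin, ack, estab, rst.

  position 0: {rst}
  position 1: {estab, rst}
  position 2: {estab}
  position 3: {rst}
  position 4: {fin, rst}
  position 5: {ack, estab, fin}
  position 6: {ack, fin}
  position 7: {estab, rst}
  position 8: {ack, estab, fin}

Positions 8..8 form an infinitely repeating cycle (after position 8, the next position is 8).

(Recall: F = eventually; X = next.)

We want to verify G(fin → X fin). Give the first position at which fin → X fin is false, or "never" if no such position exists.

6

Check fin → X fin at each position in order: 0 ✓, 1 ✓, 2 ✓, 3 ✓, 4 ✓, 5 ✓.
At position 6 the labels are {ack, fin} and the next position 7 has {estab, rst}, so fin → X fin is false there. This is the first violation.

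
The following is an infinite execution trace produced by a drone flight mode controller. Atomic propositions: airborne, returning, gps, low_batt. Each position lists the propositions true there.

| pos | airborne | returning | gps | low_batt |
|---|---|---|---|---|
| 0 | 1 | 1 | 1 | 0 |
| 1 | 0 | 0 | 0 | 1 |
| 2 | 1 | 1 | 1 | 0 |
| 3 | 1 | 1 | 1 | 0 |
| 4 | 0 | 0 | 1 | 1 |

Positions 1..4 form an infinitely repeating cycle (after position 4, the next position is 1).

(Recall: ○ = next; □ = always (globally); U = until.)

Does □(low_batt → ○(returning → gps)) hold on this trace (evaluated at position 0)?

low_batt → ○(returning → gps) holds at every position 0..4, and those are all positions ever visited, so □(low_batt → ○(returning → gps)) holds.
Positions where low_batt holds: 1, 4.
Check ○(returning → gps) at each: 1→ok, 4→ok.

Holds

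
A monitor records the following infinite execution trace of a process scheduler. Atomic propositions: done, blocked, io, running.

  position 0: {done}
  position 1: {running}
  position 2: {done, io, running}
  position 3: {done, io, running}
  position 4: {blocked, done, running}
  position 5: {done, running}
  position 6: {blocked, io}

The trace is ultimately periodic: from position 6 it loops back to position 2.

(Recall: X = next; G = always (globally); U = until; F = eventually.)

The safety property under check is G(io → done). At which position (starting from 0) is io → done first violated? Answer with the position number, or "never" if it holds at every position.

6

Check io → done at each position in order: 0 ✓, 1 ✓, 2 ✓, 3 ✓, 4 ✓, 5 ✓.
At position 6 the labels are {blocked, io}, so io → done is false there. This is the first violation.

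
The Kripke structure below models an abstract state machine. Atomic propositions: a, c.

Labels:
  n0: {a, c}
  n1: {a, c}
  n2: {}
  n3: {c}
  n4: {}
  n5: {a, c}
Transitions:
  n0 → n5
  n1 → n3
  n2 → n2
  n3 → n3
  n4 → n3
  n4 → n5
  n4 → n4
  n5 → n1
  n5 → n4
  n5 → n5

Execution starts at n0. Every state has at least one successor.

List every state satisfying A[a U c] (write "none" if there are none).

States satisfying a: {n0, n1, n5}.
States satisfying c: {n0, n1, n3, n5}.
States satisfying A[a U c]: {n0, n1, n3, n5}.

{n0, n1, n3, n5}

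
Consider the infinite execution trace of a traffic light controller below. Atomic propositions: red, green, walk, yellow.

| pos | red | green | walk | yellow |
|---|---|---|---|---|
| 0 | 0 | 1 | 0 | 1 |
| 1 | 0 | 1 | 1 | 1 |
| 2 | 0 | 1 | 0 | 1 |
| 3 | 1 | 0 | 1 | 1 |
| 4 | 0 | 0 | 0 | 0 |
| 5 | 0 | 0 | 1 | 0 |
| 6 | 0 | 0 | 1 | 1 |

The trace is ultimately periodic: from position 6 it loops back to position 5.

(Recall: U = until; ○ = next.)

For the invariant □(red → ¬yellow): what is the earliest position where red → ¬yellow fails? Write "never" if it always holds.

3

Check red → ¬yellow at each position in order: 0 ✓, 1 ✓, 2 ✓.
At position 3 the labels are {red, walk, yellow}, so red → ¬yellow is false there. This is the first violation.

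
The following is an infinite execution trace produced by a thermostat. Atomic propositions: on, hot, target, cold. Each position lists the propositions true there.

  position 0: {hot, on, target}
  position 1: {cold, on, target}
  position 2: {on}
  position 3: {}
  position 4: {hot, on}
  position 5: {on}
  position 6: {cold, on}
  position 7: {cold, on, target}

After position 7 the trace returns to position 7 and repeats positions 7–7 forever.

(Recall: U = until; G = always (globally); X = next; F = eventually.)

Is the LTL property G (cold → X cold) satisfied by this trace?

cold → X cold must hold at every position from 0 onward. It fails at position 1, so G (cold → X cold) is false.
Positions where cold holds: 1, 6, 7.
Check X cold at each: 1→fails, 6→ok, 7→ok.

No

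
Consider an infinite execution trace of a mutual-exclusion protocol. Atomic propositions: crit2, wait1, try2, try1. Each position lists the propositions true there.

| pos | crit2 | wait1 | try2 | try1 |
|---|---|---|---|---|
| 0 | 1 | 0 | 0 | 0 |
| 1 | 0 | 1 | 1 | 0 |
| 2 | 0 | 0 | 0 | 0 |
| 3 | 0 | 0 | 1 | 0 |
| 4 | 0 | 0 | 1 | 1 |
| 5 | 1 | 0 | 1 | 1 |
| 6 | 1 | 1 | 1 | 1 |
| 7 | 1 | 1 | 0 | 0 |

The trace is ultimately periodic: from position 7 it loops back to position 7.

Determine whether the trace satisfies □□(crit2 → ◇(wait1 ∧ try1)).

No

□(crit2 → ◇(wait1 ∧ try1)) must hold at every position from 0 onward. It fails at position 0, so □□(crit2 → ◇(wait1 ∧ try1)) is false.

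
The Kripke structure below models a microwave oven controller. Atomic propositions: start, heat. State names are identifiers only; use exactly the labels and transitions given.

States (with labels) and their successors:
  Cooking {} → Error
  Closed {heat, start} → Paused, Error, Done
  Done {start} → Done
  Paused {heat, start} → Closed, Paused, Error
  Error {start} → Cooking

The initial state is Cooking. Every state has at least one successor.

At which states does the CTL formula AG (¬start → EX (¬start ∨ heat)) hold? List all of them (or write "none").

{Done}

States satisfying ¬start → EX (¬start ∨ heat): {Closed, Done, Paused, Error}.
States satisfying AG (¬start → EX (¬start ∨ heat)): {Done}.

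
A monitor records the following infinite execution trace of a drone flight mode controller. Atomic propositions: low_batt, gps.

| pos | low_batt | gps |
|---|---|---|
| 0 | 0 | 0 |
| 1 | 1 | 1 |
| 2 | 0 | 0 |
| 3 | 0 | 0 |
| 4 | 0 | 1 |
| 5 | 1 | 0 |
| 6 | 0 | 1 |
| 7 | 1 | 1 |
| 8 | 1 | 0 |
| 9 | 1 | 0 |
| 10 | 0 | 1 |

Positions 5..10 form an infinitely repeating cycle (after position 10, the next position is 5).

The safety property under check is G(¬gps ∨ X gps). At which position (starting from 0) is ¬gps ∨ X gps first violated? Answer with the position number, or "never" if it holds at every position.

1

Check ¬gps ∨ X gps at each position in order: 0 ✓.
At position 1 the labels are {gps, low_batt} and the next position 2 has {}, so ¬gps ∨ X gps is false there. This is the first violation.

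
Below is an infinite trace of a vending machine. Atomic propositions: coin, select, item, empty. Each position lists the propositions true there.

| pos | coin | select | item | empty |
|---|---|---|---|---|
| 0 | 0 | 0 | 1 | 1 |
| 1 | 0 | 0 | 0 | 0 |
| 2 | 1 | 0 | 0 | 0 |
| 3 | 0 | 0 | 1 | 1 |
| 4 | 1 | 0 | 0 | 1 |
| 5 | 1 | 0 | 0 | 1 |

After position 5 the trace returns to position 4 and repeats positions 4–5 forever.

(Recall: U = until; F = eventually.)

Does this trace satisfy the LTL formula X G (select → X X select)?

The position after 0 is 1; G (select → X X select) is true there.

Holds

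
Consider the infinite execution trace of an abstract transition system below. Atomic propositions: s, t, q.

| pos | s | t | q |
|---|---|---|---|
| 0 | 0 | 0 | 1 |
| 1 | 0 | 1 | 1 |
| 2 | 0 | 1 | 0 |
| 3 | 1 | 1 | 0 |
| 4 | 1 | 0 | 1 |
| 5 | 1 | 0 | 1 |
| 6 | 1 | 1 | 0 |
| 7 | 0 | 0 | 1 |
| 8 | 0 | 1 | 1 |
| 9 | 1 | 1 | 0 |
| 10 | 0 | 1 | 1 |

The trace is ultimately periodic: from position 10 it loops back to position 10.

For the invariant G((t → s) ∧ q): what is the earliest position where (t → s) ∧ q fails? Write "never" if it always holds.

Check (t → s) ∧ q at each position in order: 0 ✓.
At position 1 the labels are {q, t}, so (t → s) ∧ q is false there. This is the first violation.

1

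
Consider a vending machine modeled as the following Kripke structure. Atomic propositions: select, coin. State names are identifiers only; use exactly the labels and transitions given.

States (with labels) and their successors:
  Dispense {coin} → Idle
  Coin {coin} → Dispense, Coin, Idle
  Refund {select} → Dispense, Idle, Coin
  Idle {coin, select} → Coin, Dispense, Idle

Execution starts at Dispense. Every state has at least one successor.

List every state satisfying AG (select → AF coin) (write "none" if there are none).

{Dispense, Coin, Refund, Idle}

States satisfying select → AF coin: {Dispense, Coin, Refund, Idle}.
States satisfying AG (select → AF coin): {Dispense, Coin, Refund, Idle}.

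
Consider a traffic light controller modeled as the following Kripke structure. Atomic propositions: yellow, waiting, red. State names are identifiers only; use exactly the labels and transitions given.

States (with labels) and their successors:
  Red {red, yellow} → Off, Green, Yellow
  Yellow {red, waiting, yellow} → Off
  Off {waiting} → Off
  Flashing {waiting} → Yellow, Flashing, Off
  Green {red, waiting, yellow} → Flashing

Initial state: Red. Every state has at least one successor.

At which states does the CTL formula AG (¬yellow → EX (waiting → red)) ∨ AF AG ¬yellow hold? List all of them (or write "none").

States satisfying ¬yellow → EX (waiting → red): {Red, Yellow, Flashing, Green}.
States satisfying AG (¬yellow → EX (waiting → red)): ∅.
States satisfying AG ¬yellow: {Off}.
States satisfying AF AG ¬yellow: {Yellow, Off}.
States satisfying AG (¬yellow → EX (waiting → red)) ∨ AF AG ¬yellow: {Yellow, Off}.

{Yellow, Off}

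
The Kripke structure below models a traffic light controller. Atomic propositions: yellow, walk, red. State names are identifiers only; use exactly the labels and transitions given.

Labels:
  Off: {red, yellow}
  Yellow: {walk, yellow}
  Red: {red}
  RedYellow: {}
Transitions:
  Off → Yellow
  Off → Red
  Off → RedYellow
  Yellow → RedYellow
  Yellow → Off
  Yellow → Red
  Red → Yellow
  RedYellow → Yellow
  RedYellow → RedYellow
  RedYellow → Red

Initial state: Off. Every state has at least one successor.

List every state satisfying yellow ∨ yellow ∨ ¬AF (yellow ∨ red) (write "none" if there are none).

States satisfying yellow ∨ yellow: {Off, Yellow}.
States satisfying yellow ∨ red: {Off, Yellow, Red}.
States satisfying AF (yellow ∨ red): {Off, Yellow, Red}.
States satisfying ¬AF (yellow ∨ red): {RedYellow}.
States satisfying yellow ∨ yellow ∨ ¬AF (yellow ∨ red): {Off, Yellow, RedYellow}.

{Off, Yellow, RedYellow}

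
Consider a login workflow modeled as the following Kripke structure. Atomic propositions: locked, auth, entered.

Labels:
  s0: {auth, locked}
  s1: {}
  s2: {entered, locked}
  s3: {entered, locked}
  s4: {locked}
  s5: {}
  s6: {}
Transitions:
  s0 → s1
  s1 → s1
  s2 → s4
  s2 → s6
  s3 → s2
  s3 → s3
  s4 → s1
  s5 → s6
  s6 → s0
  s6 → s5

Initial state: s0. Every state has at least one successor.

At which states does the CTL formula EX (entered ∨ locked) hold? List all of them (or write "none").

States satisfying entered ∨ locked: {s0, s2, s3, s4}.
States satisfying EX (entered ∨ locked): {s2, s3, s6}.

{s2, s3, s6}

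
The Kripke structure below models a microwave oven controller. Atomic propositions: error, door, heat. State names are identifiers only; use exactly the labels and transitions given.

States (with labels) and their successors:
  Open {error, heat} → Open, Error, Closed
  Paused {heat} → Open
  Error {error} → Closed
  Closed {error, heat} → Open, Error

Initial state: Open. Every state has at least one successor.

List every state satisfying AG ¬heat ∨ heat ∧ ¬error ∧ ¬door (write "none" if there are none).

States satisfying ¬heat: {Error}.
States satisfying AG ¬heat: ∅.
States satisfying ¬error: {Paused}.
States satisfying ¬door: {Open, Paused, Error, Closed}.
States satisfying ¬error ∧ ¬door: {Paused}.
States satisfying heat ∧ ¬error ∧ ¬door: {Paused}.
States satisfying AG ¬heat ∨ heat ∧ ¬error ∧ ¬door: {Paused}.

{Paused}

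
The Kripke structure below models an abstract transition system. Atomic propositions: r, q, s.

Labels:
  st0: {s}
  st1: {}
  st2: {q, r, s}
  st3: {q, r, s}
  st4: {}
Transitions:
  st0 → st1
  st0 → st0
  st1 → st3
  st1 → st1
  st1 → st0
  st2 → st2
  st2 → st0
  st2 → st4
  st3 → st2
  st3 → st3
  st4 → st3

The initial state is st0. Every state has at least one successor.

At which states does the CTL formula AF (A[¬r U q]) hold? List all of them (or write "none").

States satisfying A[¬r U q]: {st2, st3, st4}.
States satisfying AF (A[¬r U q]): {st2, st3, st4}.

{st2, st3, st4}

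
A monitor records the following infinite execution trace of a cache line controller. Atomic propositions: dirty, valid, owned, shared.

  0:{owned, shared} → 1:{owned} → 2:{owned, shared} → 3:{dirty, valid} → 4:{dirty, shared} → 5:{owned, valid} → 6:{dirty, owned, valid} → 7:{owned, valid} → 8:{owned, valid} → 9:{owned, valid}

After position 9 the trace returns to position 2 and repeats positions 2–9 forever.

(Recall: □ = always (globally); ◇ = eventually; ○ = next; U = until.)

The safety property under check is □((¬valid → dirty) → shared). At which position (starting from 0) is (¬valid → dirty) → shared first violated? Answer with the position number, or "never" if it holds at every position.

Check (¬valid → dirty) → shared at each position in order: 0 ✓, 1 ✓, 2 ✓.
At position 3 the labels are {dirty, valid}, so (¬valid → dirty) → shared is false there. This is the first violation.

3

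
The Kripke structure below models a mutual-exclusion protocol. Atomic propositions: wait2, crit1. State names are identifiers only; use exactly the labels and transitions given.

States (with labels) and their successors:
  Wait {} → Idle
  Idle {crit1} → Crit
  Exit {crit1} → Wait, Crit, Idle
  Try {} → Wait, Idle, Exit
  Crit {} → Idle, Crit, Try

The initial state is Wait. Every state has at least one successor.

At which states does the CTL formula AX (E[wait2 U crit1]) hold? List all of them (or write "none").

States satisfying E[wait2 U crit1]: {Idle, Exit}.
States satisfying AX (E[wait2 U crit1]): {Wait}.

{Wait}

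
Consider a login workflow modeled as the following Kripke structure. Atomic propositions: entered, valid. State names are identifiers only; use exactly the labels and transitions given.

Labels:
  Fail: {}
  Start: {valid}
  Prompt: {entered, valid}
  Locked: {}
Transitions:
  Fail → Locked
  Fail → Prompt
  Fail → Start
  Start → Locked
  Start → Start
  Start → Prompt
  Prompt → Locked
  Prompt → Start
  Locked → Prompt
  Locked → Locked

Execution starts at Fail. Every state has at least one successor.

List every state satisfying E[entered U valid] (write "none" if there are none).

{Start, Prompt}

States satisfying entered: {Prompt}.
States satisfying valid: {Start, Prompt}.
States satisfying E[entered U valid]: {Start, Prompt}.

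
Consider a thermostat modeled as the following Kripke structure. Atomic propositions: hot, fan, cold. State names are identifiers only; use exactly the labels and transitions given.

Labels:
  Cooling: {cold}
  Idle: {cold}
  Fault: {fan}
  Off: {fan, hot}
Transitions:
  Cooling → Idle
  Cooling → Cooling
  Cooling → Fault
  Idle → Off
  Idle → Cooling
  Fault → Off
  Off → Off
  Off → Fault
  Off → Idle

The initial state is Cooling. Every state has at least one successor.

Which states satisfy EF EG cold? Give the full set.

States satisfying EG cold: {Cooling, Idle}.
States satisfying EF EG cold: {Cooling, Idle, Fault, Off}.

{Cooling, Idle, Fault, Off}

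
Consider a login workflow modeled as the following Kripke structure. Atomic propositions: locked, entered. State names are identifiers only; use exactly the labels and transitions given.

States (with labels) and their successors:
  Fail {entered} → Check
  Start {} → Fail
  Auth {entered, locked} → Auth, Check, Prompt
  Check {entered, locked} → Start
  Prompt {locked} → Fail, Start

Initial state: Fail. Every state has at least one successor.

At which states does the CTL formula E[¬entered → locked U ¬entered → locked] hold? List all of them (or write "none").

{Fail, Auth, Check, Prompt}

States satisfying ¬entered → locked: {Fail, Auth, Check, Prompt}.
States satisfying E[¬entered → locked U ¬entered → locked]: {Fail, Auth, Check, Prompt}.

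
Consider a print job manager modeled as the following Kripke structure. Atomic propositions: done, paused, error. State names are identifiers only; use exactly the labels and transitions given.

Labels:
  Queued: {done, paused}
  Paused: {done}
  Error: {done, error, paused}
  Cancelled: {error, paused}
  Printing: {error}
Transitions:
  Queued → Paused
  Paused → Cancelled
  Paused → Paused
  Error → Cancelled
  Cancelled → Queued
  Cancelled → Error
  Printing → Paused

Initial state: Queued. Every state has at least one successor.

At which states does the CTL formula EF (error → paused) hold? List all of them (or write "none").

States satisfying error → paused: {Queued, Paused, Error, Cancelled}.
States satisfying EF (error → paused): {Queued, Paused, Error, Cancelled, Printing}.

{Queued, Paused, Error, Cancelled, Printing}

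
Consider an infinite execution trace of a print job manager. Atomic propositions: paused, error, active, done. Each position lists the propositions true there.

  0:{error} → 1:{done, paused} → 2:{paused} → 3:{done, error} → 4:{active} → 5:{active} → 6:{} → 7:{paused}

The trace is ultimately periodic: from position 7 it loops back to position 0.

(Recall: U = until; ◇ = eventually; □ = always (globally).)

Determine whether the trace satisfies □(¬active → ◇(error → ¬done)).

¬active → ◇(error → ¬done) holds at every position 0..7, and those are all positions ever visited, so □(¬active → ◇(error → ¬done)) holds.
Positions where ¬active holds: 0, 1, 2, 3, 6, 7.
Check ◇(error → ¬done) at each: 0→ok, 1→ok, 2→ok, 3→ok, 6→ok, 7→ok.

Holds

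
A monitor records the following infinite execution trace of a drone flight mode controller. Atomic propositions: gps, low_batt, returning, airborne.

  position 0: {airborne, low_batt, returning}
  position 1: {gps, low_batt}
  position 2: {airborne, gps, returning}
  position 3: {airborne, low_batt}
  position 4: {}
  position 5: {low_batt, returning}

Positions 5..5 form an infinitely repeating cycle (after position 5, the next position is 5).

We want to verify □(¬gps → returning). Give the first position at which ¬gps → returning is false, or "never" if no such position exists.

3

Check ¬gps → returning at each position in order: 0 ✓, 1 ✓, 2 ✓.
At position 3 the labels are {airborne, low_batt}, so ¬gps → returning is false there. This is the first violation.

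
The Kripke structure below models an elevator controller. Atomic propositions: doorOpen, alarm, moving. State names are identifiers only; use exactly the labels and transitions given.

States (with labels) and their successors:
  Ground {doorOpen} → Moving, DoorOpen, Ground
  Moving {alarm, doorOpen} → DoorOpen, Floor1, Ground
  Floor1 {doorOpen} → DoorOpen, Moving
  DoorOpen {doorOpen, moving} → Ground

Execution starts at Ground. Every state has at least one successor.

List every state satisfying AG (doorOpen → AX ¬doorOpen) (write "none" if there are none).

States satisfying doorOpen → AX ¬doorOpen: ∅.
States satisfying AG (doorOpen → AX ¬doorOpen): ∅.

none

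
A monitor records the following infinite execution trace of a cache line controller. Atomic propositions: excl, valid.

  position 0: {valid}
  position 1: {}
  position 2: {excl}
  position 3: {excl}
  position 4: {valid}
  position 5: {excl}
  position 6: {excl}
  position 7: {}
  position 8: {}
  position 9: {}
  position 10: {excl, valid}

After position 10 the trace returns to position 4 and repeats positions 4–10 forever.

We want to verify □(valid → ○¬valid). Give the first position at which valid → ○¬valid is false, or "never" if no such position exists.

Check valid → ○¬valid at each position in order: 0 ✓, 1 ✓, 2 ✓, 3 ✓, 4 ✓, 5 ✓, 6 ✓, 7 ✓, 8 ✓, 9 ✓.
At position 10 the labels are {excl, valid} and the next position 4 has {valid}, so valid → ○¬valid is false there. This is the first violation.

10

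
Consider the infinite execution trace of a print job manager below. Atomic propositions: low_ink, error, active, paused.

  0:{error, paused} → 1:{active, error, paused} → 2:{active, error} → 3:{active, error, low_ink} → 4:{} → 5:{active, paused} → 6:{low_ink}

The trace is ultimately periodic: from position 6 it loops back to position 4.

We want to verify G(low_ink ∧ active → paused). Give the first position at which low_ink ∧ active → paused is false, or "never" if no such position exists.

Check low_ink ∧ active → paused at each position in order: 0 ✓, 1 ✓, 2 ✓.
At position 3 the labels are {active, error, low_ink}, so low_ink ∧ active → paused is false there. This is the first violation.

3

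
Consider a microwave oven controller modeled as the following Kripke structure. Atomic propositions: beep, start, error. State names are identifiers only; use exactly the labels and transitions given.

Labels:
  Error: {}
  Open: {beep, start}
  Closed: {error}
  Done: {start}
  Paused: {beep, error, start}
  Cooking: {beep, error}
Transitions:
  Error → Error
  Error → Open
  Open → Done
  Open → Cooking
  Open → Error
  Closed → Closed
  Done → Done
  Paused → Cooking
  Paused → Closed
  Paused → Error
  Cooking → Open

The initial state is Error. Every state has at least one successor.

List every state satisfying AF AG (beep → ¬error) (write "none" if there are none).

States satisfying AG (beep → ¬error): {Closed, Done}.
States satisfying AF AG (beep → ¬error): {Closed, Done}.

{Closed, Done}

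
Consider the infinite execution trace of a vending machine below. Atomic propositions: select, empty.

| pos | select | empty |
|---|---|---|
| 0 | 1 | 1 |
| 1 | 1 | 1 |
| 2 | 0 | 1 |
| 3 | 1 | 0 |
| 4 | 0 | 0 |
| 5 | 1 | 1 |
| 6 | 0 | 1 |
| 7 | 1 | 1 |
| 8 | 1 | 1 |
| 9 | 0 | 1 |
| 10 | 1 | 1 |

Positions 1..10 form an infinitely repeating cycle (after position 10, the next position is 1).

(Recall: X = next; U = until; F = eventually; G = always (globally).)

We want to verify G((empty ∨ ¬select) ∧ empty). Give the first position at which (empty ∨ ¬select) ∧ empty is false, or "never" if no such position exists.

Check (empty ∨ ¬select) ∧ empty at each position in order: 0 ✓, 1 ✓, 2 ✓.
At position 3 the labels are {select}, so (empty ∨ ¬select) ∧ empty is false there. This is the first violation.

3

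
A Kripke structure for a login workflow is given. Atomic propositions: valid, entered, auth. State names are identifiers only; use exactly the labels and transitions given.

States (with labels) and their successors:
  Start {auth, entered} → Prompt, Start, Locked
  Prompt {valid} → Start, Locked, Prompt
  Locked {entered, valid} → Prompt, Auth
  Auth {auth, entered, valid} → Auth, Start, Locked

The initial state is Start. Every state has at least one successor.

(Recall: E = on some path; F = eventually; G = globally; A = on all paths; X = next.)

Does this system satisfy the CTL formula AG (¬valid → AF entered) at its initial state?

Satisfied

States satisfying ¬valid → AF entered: {Start, Prompt, Locked, Auth}.
States satisfying AG (¬valid → AF entered): {Start, Prompt, Locked, Auth}.
Every state reachable from Start satisfies ¬valid → AF entered.
Start ∈ Sat(AG (¬valid → AF entered)).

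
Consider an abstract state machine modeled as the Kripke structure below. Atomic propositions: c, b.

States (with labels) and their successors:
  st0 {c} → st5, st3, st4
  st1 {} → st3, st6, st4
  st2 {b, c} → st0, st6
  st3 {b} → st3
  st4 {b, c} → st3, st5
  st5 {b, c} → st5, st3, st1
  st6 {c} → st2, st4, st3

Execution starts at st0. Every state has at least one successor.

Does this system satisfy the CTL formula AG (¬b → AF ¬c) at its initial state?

States satisfying ¬b → AF ¬c: {st1, st2, st3, st4, st5}.
States satisfying AG (¬b → AF ¬c): {st3}.
st0 is reachable from st0 and violates ¬b → AF ¬c, so AG fails at st0.
st0 ∉ Sat(AG (¬b → AF ¬c)).

Violated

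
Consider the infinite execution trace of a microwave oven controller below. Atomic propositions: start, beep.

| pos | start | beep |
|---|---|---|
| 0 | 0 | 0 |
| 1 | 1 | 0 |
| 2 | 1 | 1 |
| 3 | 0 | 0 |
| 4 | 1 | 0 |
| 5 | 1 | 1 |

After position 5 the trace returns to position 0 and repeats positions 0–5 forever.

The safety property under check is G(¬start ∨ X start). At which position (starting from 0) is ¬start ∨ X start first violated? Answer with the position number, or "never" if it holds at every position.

2

Check ¬start ∨ X start at each position in order: 0 ✓, 1 ✓.
At position 2 the labels are {beep, start} and the next position 3 has {}, so ¬start ∨ X start is false there. This is the first violation.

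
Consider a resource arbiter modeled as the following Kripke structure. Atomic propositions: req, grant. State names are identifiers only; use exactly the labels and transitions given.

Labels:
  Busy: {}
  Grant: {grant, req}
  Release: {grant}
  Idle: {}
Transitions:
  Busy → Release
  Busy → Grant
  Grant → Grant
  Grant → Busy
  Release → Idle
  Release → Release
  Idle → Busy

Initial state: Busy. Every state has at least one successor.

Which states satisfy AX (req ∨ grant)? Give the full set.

{Busy}

States satisfying req ∨ grant: {Grant, Release}.
States satisfying AX (req ∨ grant): {Busy}.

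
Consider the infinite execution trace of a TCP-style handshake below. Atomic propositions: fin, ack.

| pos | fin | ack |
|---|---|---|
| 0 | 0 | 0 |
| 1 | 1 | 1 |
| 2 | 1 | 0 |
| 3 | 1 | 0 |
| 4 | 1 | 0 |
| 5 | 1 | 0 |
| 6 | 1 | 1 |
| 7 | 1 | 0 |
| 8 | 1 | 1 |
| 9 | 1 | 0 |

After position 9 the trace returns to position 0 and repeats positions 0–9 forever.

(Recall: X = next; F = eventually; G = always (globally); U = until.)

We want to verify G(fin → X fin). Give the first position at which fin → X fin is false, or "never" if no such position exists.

Check fin → X fin at each position in order: 0 ✓, 1 ✓, 2 ✓, 3 ✓, 4 ✓, 5 ✓, 6 ✓, 7 ✓, 8 ✓.
At position 9 the labels are {fin} and the next position 0 has {}, so fin → X fin is false there. This is the first violation.

9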